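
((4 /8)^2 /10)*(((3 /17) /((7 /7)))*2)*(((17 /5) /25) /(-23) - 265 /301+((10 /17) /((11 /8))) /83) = -8876439624 /1141676256875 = -0.01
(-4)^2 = 16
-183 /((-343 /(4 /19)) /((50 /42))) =6100 /45619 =0.13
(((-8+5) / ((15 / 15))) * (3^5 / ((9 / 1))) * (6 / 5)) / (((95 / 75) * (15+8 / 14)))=-10206 / 2071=-4.93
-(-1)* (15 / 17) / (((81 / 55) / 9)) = 275 / 51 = 5.39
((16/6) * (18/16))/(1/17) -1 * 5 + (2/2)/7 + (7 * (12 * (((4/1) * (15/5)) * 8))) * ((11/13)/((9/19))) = 14451.07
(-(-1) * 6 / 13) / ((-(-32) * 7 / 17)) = 51 / 1456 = 0.04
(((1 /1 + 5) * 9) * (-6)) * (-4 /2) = 648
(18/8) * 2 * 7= 63/2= 31.50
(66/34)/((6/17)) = 5.50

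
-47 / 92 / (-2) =47 / 184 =0.26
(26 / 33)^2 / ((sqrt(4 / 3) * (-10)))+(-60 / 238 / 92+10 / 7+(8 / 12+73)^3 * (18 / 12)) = 2110204843 / 3519-169 * sqrt(3) / 5445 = 599660.32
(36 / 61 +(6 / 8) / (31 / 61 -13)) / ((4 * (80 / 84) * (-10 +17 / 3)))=-413973 / 12891008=-0.03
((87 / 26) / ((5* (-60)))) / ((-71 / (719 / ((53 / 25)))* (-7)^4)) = 20851 / 939636152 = 0.00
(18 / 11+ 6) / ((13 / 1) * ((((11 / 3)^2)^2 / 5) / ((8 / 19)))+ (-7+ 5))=272160 / 39708317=0.01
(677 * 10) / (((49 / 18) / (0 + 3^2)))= 1096740 / 49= 22382.45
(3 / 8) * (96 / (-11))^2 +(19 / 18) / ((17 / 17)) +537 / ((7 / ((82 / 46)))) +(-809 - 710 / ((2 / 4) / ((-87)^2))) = -3769090514509 / 350658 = -10748622.63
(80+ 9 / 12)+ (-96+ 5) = -41 / 4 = -10.25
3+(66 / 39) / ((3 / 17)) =491 / 39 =12.59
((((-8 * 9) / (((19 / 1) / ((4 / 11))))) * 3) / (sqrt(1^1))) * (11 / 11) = -864 / 209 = -4.13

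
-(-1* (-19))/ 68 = -19/ 68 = -0.28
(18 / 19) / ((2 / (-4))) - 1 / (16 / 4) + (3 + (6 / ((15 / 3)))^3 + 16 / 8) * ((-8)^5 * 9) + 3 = -1984167.08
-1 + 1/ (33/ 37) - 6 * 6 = -1184/ 33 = -35.88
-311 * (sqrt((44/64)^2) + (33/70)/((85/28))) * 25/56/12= -1782341/182784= -9.75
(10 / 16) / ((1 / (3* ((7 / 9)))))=35 / 24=1.46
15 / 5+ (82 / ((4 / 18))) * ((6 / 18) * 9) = 1110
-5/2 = -2.50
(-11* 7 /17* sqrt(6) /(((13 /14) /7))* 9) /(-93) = 22638* sqrt(6) /6851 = 8.09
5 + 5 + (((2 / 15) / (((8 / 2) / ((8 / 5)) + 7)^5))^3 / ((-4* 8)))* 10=102472607451654888501866 / 10247260745165488851825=10.00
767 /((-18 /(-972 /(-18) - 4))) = -19175 /9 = -2130.56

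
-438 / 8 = -219 / 4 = -54.75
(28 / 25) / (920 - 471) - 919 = -10315747 / 11225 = -919.00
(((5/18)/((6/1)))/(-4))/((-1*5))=1/432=0.00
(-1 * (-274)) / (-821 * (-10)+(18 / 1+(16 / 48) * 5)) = 0.03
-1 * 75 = -75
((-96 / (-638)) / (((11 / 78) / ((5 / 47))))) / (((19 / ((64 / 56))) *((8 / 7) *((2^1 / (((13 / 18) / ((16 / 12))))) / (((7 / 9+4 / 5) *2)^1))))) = 47996 / 9400611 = 0.01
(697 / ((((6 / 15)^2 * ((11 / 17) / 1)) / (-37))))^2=120128724105625 / 1936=62049960798.36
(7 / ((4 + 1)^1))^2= 49 / 25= 1.96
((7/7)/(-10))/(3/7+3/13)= -91/600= -0.15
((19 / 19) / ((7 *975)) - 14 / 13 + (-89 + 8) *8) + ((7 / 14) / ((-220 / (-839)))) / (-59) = -23001440443 / 35435400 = -649.11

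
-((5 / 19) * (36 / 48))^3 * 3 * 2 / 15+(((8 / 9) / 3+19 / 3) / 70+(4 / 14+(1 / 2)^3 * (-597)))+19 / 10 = -3001214435 / 41483232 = -72.35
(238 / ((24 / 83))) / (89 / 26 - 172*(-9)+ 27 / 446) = 28633423 / 53973012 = 0.53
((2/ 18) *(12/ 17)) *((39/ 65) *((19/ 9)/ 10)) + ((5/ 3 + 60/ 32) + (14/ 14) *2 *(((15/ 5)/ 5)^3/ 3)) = 565427/ 153000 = 3.70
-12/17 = -0.71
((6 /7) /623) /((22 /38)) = 114 /47971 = 0.00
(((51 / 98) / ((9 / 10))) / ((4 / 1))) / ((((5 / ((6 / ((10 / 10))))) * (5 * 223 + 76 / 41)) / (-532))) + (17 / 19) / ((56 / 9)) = 0.06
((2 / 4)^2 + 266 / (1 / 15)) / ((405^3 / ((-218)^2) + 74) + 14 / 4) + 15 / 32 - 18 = -33265280323 / 2243623520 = -14.83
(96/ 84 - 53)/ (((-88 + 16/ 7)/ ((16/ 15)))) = 242/ 375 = 0.65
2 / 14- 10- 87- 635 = -5123 / 7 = -731.86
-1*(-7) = 7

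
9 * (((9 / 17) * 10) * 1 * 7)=5670 / 17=333.53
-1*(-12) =12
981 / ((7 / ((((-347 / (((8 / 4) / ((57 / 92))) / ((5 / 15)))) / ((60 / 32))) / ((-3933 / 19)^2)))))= -718637 / 11497815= -0.06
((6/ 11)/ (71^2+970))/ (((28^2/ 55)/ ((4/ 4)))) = 15/ 2356312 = 0.00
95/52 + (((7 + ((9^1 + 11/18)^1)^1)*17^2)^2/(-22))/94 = -97053278713/8710416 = -11142.21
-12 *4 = -48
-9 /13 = -0.69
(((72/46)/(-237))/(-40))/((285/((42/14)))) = 3/1726150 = 0.00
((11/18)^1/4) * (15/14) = 55/336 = 0.16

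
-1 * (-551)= 551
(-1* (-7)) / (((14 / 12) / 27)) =162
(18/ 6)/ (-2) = -1.50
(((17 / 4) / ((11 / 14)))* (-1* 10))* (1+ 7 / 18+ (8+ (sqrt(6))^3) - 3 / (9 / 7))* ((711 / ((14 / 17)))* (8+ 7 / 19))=-490067415* sqrt(6) / 209 - 2305131915 / 836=-8500947.78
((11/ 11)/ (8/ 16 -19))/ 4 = -1/ 74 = -0.01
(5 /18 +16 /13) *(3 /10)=0.45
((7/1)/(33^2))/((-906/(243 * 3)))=-189/36542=-0.01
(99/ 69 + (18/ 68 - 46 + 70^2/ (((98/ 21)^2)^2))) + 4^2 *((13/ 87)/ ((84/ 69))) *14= -43168481/ 6667332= -6.47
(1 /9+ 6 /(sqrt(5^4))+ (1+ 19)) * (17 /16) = 77843 /3600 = 21.62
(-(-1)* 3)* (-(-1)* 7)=21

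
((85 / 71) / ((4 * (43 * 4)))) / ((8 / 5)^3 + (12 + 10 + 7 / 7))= 10625 / 165448176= 0.00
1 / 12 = 0.08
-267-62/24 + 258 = -139/12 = -11.58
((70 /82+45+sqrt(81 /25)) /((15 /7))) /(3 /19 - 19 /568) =737989336 /4129725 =178.70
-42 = -42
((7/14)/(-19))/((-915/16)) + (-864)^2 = 12977832968/17385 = 746496.00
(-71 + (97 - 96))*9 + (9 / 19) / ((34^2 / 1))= -13837311 / 21964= -630.00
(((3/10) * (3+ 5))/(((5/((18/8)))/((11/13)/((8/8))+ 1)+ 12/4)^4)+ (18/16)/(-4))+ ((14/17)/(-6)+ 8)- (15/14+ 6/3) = 685194763350143/151667185477920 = 4.52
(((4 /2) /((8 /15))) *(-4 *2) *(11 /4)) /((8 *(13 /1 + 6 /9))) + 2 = 817 /656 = 1.25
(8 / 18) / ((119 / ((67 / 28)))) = 67 / 7497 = 0.01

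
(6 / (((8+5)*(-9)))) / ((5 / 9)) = -0.09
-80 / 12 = -20 / 3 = -6.67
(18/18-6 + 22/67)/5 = -313/335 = -0.93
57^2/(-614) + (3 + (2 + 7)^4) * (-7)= -28215321/614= -45953.29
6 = 6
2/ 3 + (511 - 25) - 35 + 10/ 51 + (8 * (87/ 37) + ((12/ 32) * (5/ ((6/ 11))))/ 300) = 284218439/ 603840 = 470.69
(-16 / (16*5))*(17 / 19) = -17 / 95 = -0.18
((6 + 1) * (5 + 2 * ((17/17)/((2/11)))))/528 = 7/33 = 0.21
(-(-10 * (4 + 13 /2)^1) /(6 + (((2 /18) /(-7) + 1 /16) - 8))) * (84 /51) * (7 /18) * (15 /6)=-2881200 /33473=-86.08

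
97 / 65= 1.49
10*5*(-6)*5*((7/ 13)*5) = -52500/ 13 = -4038.46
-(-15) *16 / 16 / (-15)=-1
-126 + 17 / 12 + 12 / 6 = -1471 / 12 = -122.58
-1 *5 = -5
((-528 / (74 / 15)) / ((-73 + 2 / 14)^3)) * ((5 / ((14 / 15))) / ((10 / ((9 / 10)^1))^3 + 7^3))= 392931 / 454469587414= 0.00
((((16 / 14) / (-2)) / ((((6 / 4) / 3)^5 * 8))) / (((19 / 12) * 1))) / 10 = -96 / 665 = -0.14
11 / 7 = 1.57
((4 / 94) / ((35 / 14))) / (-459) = -4 / 107865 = -0.00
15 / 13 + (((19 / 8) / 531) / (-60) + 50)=169494953 / 3313440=51.15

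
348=348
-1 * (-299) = 299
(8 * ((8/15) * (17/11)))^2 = 1183744/27225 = 43.48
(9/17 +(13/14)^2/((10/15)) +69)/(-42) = -1.69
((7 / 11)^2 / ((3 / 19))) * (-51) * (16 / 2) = -1046.41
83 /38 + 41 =1641 /38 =43.18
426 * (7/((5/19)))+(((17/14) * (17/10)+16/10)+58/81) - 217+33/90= 25218679/2268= 11119.35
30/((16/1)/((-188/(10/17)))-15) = -4794/2405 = -1.99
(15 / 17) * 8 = 7.06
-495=-495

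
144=144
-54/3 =-18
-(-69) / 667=3 / 29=0.10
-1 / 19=-0.05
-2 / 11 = -0.18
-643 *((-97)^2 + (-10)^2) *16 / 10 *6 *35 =-2054400432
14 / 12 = 7 / 6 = 1.17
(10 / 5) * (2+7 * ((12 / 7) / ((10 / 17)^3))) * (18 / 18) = 15239 / 125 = 121.91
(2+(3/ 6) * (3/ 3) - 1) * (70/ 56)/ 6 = 5/ 16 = 0.31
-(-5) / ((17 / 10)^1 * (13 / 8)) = 400 / 221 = 1.81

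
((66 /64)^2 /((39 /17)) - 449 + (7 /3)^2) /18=-53085965 /2156544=-24.62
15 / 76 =0.20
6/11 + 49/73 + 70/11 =6087/803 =7.58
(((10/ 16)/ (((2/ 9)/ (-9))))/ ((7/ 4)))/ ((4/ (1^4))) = -405/ 112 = -3.62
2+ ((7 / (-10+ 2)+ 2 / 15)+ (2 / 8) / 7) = 1087 / 840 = 1.29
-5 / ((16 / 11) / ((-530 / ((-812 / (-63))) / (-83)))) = -131175 / 77024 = -1.70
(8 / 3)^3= 512 / 27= 18.96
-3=-3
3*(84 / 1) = 252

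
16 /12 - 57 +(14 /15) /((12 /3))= -1663 /30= -55.43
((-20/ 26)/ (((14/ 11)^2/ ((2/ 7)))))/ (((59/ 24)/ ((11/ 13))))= -159720/ 3420053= -0.05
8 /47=0.17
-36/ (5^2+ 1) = -18/ 13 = -1.38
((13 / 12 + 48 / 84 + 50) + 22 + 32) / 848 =8875 / 71232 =0.12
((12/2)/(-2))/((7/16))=-48/7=-6.86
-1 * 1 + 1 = 0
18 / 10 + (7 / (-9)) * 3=-8 / 15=-0.53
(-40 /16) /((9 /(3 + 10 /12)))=-115 /108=-1.06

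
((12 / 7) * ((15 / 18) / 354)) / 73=5 / 90447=0.00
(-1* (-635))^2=403225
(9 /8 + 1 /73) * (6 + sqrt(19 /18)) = 665 * sqrt(38) /3504 + 1995 /292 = 8.00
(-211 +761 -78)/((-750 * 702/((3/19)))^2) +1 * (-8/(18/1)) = -617716124941/1389861281250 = -0.44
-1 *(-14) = 14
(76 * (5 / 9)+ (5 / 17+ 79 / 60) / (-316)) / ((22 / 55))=40822271 / 386784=105.54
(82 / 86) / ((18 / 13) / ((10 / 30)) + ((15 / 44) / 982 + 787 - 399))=23029864 / 9471806897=0.00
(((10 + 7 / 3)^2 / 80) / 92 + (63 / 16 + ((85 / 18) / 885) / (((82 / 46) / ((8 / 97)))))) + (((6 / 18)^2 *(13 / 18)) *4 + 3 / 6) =668565524783 / 139884770880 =4.78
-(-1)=1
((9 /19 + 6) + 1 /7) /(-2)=-440 /133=-3.31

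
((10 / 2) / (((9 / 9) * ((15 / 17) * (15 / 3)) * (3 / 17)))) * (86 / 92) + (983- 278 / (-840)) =989.33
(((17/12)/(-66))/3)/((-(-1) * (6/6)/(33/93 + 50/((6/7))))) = -46393/110484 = -0.42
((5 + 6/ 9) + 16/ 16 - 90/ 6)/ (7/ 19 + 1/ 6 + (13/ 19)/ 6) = -475/ 37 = -12.84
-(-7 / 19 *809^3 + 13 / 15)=55594888298 / 285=195069783.50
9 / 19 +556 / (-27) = -10321 / 513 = -20.12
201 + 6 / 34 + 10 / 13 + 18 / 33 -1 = 489825 / 2431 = 201.49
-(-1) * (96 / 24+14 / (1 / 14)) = 200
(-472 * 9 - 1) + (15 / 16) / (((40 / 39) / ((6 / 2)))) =-543521 / 128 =-4246.26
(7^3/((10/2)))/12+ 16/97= 34231/5820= 5.88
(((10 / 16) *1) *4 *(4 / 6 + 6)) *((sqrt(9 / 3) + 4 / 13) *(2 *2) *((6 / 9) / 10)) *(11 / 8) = 220 / 117 + 55 *sqrt(3) / 9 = 12.47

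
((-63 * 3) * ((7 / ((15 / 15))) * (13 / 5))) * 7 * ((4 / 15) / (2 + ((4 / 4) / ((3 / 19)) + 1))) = -17199 / 25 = -687.96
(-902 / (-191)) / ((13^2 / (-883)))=-796466 / 32279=-24.67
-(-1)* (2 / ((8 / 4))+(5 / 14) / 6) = 89 / 84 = 1.06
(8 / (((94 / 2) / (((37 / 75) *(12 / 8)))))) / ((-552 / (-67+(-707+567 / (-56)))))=77367 / 432400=0.18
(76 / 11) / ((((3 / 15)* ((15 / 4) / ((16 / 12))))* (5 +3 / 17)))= 2584 / 1089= 2.37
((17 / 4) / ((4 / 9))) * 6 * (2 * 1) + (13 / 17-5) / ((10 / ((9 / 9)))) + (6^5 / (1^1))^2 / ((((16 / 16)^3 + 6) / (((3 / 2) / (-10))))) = -3083502879 / 2380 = -1295589.44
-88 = -88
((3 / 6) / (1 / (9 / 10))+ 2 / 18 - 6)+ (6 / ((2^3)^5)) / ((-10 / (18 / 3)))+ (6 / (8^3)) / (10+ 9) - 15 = -57261479 / 2801664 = -20.44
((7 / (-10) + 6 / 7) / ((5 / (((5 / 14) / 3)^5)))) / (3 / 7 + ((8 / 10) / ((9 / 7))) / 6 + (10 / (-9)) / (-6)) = 6875 / 6563604096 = 0.00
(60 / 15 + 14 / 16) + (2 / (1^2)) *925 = 14839 / 8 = 1854.88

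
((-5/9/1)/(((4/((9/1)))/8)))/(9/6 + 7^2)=-20/101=-0.20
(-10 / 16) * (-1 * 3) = 15 / 8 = 1.88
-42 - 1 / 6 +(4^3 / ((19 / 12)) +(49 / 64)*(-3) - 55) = -215387 / 3648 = -59.04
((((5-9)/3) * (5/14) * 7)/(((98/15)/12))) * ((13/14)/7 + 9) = -134250/2401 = -55.91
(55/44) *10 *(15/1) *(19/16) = 7125/32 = 222.66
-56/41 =-1.37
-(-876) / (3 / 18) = 5256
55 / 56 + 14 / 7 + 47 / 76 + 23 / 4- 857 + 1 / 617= -556470619 / 656488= -847.65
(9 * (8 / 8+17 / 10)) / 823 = 243 / 8230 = 0.03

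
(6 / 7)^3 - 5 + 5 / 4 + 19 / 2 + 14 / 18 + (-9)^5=-59041.84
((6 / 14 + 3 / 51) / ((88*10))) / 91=29 / 4764760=0.00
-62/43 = -1.44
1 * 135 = 135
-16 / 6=-8 / 3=-2.67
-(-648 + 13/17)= 11003/17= 647.24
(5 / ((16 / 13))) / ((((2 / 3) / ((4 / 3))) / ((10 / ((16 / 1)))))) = 325 / 64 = 5.08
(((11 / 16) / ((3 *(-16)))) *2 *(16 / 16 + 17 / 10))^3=-0.00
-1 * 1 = -1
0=0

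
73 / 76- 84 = -6311 / 76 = -83.04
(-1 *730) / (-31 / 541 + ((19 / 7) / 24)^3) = 1872612725760 / 143279873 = 13069.61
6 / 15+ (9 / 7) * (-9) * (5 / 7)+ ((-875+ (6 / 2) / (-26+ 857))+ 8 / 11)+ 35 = -632398554 / 746515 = -847.13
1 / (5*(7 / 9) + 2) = 9 / 53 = 0.17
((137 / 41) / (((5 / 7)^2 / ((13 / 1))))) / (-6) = -87269 / 6150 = -14.19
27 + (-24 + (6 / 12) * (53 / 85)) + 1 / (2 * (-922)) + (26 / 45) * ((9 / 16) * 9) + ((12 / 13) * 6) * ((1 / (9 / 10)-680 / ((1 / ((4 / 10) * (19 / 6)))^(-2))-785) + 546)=-414033325589 / 113166280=-3658.63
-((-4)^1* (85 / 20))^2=-289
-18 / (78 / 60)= -180 / 13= -13.85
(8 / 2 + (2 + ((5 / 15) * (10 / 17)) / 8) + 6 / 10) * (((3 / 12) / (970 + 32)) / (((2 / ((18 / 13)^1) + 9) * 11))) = 0.00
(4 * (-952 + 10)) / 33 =-1256 / 11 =-114.18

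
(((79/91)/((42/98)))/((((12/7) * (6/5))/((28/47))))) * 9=19355/3666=5.28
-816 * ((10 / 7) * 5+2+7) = -92208 / 7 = -13172.57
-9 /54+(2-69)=-403 /6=-67.17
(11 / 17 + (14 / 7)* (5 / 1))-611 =-10206 / 17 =-600.35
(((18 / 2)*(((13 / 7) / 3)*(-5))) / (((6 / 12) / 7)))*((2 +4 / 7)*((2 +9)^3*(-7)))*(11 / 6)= 17129970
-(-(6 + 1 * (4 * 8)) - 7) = 45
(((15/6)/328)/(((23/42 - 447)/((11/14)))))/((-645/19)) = 209/528928208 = 0.00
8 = 8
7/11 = 0.64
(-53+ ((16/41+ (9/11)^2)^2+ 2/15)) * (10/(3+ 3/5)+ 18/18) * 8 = -1563.81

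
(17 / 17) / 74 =1 / 74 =0.01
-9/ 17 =-0.53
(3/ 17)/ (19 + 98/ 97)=97/ 10999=0.01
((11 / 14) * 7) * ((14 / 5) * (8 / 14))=8.80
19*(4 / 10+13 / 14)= 1767 / 70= 25.24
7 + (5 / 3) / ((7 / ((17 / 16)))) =2437 / 336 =7.25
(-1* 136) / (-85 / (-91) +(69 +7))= -12376 / 7001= -1.77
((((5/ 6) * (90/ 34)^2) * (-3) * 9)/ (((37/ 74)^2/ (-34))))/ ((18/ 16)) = 19058.82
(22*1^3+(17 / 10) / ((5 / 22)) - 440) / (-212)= 1.94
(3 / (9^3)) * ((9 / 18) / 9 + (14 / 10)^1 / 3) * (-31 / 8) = -1457 / 174960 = -0.01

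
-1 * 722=-722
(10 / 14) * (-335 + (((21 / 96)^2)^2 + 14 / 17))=-29784597195 / 124780544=-238.70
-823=-823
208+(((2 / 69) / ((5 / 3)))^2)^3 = 481116639250064 / 2313060765625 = 208.00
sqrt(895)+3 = 32.92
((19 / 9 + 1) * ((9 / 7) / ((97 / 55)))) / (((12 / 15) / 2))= 550 / 97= 5.67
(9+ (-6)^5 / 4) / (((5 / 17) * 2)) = -6579 / 2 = -3289.50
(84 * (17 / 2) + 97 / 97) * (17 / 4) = 12155 / 4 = 3038.75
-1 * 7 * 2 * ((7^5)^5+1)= -18774960675295508611312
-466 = -466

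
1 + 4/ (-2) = -1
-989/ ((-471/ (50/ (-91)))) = -49450/ 42861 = -1.15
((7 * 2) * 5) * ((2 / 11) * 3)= 420 / 11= 38.18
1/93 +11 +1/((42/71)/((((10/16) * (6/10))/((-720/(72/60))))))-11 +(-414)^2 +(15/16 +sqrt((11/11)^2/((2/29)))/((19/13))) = 13 * sqrt(58)/38 +119018040133/694400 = 171399.55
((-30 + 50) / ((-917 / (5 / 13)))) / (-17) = 0.00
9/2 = 4.50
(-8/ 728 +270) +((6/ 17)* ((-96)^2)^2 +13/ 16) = 741995857695/ 24752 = 29977208.21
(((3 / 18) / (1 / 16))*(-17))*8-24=-1160 / 3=-386.67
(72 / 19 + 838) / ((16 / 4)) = 7997 / 38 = 210.45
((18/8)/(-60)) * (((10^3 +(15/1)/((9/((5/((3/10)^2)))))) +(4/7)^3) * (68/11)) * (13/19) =-559142597/3225915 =-173.33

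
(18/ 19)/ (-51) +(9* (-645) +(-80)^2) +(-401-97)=31325/ 323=96.98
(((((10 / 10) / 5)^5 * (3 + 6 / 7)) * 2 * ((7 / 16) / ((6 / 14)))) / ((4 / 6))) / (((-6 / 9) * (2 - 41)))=189 / 1300000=0.00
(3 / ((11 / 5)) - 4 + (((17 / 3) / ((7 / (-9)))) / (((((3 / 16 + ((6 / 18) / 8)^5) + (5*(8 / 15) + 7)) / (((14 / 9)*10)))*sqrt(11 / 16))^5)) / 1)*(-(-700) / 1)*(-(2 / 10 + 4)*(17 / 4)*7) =2536485 / 11 + 1217573090357139867806518820398314004276051968*sqrt(11) / 253360330411042696779158111759365206875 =16169284.80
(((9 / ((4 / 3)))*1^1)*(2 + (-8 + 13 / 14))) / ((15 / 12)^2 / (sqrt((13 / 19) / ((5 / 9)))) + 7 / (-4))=100.08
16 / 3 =5.33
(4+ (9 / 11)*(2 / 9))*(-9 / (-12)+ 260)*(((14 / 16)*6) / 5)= 503769 / 440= 1144.93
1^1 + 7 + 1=9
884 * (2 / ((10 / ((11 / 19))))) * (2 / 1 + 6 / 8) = 26741 / 95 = 281.48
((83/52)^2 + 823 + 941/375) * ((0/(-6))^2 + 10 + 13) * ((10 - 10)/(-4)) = 0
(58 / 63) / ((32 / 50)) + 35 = 18365 / 504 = 36.44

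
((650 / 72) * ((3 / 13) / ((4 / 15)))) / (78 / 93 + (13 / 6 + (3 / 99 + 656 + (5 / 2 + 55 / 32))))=255750 / 21712297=0.01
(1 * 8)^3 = 512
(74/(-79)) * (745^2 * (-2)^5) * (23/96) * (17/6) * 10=80295466750/711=112933145.92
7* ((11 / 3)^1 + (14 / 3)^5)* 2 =31037.08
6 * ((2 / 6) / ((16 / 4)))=1 / 2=0.50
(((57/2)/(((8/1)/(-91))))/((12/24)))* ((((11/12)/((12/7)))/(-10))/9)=133133/34560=3.85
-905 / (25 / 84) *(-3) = 45612 / 5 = 9122.40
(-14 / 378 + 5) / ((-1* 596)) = -67 / 8046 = -0.01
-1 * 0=0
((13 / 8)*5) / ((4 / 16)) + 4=73 / 2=36.50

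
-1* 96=-96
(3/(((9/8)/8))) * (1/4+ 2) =48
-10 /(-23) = 10 /23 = 0.43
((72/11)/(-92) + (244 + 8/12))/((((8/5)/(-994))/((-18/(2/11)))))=346001460/23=15043541.74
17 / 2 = 8.50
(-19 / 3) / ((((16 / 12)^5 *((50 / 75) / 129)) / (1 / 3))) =-198531 / 2048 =-96.94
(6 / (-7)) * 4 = -24 / 7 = -3.43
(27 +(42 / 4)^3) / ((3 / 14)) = 22113 / 4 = 5528.25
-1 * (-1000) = 1000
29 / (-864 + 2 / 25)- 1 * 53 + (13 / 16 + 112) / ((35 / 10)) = -12579537 / 604744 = -20.80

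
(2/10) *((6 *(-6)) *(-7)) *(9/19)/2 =1134/95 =11.94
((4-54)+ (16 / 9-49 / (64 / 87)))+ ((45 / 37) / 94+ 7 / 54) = -344639615 / 3004992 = -114.69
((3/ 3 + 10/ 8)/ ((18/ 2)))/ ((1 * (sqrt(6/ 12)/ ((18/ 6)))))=1.06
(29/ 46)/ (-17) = -29/ 782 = -0.04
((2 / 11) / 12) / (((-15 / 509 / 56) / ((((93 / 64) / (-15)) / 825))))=110453 / 32670000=0.00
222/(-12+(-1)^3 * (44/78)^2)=-168831/9368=-18.02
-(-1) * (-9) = -9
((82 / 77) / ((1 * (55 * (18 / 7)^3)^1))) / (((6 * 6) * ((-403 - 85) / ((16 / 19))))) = -2009 / 36804323160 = -0.00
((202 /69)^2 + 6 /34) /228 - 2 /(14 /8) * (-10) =1481246537 /129175452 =11.47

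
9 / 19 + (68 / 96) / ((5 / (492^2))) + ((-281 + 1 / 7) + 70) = 22664541 / 665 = 34082.02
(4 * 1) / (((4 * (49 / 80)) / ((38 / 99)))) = 3040 / 4851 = 0.63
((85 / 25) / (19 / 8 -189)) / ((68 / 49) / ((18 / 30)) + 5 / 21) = -6664 / 933125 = -0.01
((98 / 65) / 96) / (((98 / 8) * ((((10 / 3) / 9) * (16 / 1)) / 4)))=9 / 10400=0.00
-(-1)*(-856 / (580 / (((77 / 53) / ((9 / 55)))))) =-181258 / 13833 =-13.10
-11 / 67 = -0.16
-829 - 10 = -839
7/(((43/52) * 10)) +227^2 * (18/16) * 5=498544531/1720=289851.47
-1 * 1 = -1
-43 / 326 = -0.13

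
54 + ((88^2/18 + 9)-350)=1289/9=143.22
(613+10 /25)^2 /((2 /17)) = 3198206.26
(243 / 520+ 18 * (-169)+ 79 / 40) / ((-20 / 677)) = 107004589 / 1040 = 102889.03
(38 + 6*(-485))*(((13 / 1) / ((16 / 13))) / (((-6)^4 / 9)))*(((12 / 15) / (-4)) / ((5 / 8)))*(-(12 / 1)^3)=-2912208 / 25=-116488.32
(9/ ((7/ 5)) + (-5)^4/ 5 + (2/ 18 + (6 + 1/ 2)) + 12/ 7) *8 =70436/ 63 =1118.03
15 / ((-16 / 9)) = -135 / 16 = -8.44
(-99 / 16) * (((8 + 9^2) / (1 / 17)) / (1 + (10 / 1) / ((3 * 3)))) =-1348083 / 304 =-4434.48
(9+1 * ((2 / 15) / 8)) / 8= 541 / 480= 1.13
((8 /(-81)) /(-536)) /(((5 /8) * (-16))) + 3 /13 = 162797 /705510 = 0.23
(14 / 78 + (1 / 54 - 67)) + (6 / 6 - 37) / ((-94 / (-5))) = -2267245 / 32994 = -68.72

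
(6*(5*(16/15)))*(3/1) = 96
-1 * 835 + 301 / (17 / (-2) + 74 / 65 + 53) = -4914925 / 5933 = -828.40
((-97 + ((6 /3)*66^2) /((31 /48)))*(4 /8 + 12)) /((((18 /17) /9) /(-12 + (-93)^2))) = 1523971227525 /124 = 12290090544.56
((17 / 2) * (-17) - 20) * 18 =-2961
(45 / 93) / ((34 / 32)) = 240 / 527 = 0.46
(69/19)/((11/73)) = 24.10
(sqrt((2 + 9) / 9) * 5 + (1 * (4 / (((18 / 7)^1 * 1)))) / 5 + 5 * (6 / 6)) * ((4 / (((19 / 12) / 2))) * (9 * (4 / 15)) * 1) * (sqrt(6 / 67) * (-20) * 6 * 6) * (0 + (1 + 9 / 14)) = -3179520 * sqrt(4422) / 8911 -50660352 * sqrt(402) / 44555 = -46524.46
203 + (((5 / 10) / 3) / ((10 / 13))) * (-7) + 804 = 60329 / 60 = 1005.48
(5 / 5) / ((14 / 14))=1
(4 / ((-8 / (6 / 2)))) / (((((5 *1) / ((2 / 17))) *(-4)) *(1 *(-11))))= -3 / 3740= -0.00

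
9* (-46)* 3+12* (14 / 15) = -6154 / 5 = -1230.80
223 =223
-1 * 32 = -32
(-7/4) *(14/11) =-49/22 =-2.23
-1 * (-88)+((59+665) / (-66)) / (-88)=127957 / 1452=88.12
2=2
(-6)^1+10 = 4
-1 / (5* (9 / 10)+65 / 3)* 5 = -30 / 157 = -0.19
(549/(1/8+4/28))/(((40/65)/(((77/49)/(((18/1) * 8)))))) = 8723/240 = 36.35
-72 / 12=-6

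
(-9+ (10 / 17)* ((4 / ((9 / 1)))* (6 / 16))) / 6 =-227 / 153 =-1.48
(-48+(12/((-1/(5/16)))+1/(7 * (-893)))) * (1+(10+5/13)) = -47876557/81263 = -589.16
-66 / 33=-2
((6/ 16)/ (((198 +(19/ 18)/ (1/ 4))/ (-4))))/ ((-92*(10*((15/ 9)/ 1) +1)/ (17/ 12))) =459/ 70994560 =0.00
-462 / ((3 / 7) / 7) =-7546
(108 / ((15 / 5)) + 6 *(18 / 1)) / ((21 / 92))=4416 / 7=630.86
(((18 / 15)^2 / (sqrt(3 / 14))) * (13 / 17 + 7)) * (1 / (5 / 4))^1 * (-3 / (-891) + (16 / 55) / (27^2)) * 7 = 67648 * sqrt(42) / 860625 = 0.51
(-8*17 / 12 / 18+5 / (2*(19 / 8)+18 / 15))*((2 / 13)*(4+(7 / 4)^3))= 405523 / 1336608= 0.30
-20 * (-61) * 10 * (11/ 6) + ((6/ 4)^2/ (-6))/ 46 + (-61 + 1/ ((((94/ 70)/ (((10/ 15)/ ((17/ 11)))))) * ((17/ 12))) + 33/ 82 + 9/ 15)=22306.89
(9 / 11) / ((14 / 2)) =9 / 77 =0.12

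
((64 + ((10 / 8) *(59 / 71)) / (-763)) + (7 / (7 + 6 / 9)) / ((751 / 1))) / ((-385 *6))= -239546393621 / 8646147315960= -0.03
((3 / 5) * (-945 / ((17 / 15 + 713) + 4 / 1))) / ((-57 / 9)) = 25515 / 204668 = 0.12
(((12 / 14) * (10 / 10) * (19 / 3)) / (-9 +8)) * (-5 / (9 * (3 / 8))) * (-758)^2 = 873337280 / 189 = 4620832.17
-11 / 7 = -1.57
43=43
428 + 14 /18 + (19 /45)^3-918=-44573516 /91125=-489.15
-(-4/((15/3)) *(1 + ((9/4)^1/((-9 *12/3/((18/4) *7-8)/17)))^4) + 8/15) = 310940.69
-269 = -269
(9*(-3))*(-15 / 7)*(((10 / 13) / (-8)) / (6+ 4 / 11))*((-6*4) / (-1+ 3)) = 13365 / 1274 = 10.49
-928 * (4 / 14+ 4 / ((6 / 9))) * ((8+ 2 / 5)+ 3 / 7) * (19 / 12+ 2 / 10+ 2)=-238673248 / 1225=-194835.30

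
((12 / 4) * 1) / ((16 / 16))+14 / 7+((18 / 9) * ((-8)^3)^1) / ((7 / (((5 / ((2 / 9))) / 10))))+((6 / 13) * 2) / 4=-29476 / 91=-323.91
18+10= 28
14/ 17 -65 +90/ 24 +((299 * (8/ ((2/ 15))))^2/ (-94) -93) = -10943172751/ 3196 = -3424021.51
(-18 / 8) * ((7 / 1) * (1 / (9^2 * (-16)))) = 7 / 576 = 0.01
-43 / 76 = -0.57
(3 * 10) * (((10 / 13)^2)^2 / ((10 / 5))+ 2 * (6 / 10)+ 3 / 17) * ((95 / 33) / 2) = 357830515 / 5340907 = 67.00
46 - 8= 38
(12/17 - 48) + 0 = -804/17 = -47.29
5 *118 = 590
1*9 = 9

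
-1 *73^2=-5329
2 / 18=1 / 9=0.11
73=73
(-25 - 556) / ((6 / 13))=-7553 / 6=-1258.83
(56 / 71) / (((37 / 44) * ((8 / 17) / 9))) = 47124 / 2627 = 17.94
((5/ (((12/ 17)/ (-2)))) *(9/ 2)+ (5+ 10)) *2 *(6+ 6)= -1170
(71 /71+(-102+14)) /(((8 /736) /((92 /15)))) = -245456 /5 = -49091.20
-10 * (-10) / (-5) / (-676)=5 / 169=0.03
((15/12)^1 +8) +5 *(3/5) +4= 65/4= 16.25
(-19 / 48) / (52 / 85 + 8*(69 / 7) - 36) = -0.01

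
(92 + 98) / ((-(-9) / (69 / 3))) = 4370 / 9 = 485.56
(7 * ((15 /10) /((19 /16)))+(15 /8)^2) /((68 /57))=45081 /4352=10.36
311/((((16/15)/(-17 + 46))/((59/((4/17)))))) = 135690855/64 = 2120169.61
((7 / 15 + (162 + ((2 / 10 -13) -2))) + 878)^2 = 9467929 / 9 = 1051992.11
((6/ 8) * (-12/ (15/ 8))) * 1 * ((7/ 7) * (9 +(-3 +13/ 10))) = -876/ 25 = -35.04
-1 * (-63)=63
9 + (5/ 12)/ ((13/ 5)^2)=18377/ 2028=9.06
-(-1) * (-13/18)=-13/18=-0.72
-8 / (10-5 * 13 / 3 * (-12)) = -4 / 135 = -0.03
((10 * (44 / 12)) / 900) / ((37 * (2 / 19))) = 209 / 19980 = 0.01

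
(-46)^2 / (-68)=-31.12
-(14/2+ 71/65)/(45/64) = -11.51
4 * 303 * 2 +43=2467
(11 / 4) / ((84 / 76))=209 / 84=2.49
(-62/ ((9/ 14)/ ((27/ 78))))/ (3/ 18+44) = -2604/ 3445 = -0.76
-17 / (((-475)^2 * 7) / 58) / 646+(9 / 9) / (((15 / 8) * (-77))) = -6859957 / 990268125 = -0.01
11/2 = 5.50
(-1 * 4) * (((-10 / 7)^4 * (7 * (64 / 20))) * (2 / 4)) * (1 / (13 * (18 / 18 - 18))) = 64000 / 75803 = 0.84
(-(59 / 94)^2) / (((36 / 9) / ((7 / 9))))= -24367 / 318096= -0.08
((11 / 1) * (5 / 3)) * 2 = 110 / 3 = 36.67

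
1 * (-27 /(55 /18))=-486 /55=-8.84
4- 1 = 3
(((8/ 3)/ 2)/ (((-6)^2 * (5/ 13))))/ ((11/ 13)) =169/ 1485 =0.11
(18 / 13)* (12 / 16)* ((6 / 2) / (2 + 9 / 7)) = 567 / 598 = 0.95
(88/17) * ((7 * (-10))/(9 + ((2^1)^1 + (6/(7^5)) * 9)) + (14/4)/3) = -26.89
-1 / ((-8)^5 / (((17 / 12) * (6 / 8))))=17 / 524288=0.00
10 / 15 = 2 / 3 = 0.67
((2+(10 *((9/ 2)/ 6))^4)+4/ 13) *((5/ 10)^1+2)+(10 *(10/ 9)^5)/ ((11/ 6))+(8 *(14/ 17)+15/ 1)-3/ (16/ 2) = 12167331551285/ 1531179936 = 7946.38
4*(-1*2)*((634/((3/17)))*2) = -172448/3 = -57482.67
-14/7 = -2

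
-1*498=-498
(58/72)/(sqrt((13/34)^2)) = 493/234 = 2.11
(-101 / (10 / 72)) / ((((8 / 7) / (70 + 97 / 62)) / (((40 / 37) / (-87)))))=649026 / 1147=565.85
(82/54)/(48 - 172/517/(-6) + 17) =517/22149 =0.02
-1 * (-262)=262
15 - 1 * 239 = -224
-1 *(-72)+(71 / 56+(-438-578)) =-52793 / 56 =-942.73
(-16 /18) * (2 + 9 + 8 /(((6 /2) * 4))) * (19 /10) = -532 /27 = -19.70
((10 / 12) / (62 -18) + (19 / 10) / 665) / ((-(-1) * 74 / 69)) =23161 / 1139600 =0.02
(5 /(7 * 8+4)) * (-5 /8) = -5 /96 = -0.05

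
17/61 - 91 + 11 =-4863/61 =-79.72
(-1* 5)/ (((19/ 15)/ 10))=-750/ 19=-39.47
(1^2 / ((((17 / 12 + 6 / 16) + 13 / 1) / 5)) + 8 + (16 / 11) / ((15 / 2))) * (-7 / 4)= -174916 / 11715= -14.93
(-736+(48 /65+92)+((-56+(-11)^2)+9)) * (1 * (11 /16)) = -391.37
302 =302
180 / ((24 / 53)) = 795 / 2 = 397.50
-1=-1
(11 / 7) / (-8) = -0.20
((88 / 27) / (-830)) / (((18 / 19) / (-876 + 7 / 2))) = 72941 / 20169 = 3.62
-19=-19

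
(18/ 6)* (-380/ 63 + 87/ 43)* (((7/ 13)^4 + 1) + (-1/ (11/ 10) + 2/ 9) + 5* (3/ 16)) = -93670548425/ 5836040496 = -16.05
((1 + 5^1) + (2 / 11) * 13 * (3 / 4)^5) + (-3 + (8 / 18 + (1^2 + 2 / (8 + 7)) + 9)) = 3583307 / 253440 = 14.14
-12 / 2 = -6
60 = 60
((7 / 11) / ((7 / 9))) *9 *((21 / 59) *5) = 8505 / 649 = 13.10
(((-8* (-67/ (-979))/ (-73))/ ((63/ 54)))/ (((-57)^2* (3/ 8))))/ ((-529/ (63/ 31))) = -8576/ 423087427213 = -0.00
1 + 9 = 10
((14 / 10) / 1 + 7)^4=3111696 / 625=4978.71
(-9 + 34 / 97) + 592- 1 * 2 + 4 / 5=282343 / 485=582.15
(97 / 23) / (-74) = -97 / 1702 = -0.06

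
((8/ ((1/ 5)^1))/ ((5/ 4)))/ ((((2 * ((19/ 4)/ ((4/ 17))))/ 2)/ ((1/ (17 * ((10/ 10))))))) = 512/ 5491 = 0.09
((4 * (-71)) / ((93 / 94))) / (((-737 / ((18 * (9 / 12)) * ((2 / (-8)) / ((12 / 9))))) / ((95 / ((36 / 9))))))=-8559405 / 365552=-23.42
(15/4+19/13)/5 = 271/260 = 1.04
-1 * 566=-566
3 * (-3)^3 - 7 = -88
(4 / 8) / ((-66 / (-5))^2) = 25 / 8712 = 0.00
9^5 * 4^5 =60466176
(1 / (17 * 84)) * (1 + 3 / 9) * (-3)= -1 / 357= -0.00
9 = 9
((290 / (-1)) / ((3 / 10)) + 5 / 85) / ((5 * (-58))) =49297 / 14790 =3.33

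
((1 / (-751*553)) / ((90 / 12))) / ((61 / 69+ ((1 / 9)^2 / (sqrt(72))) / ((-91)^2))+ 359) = -587350151729123328 / 658394244623730928048243435+ 202761468*sqrt(2) / 658394244623730928048243435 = -0.00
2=2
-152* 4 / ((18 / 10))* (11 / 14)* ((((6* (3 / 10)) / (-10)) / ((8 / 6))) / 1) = 1254 / 35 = 35.83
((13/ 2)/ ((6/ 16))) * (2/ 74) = 52/ 111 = 0.47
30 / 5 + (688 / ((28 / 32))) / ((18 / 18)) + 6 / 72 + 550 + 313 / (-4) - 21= 52211 / 42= 1243.12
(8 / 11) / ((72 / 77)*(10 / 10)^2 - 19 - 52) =-56 / 5395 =-0.01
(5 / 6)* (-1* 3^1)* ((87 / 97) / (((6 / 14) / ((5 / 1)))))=-26.16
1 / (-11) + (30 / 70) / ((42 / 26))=0.17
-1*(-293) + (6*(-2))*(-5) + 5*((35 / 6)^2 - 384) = -50287 / 36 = -1396.86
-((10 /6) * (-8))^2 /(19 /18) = -3200 /19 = -168.42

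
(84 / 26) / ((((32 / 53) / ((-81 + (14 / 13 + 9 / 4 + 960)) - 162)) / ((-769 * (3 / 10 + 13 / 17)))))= -5802739441149 / 1838720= -3155858.12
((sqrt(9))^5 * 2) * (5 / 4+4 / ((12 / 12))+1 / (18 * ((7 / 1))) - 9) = -25461 / 14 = -1818.64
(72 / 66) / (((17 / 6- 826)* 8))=-9 / 54329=-0.00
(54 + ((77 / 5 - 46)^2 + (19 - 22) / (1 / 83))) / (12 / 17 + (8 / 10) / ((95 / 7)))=2993241 / 3088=969.31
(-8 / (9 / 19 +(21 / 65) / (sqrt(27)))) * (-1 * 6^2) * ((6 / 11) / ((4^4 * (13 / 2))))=4501575 / 22197692 - 341145 * sqrt(3) / 22197692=0.18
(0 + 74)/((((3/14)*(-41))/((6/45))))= -1.12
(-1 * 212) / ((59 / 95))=-20140 / 59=-341.36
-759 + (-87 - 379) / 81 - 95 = -69640 / 81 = -859.75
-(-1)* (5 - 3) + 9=11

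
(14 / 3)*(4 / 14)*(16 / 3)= 64 / 9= 7.11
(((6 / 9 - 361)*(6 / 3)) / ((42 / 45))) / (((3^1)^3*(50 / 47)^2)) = -2387929 / 94500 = -25.27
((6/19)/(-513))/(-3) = 2/9747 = 0.00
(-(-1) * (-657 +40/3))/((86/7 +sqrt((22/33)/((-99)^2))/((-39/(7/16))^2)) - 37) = 26.04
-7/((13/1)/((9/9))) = -7/13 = -0.54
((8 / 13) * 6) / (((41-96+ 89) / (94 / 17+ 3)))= 3480 / 3757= 0.93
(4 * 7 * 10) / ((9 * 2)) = 140 / 9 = 15.56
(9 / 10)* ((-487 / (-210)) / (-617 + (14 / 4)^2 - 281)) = -0.00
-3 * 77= -231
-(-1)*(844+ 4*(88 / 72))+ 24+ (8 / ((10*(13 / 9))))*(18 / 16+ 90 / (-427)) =436339523 / 499590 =873.40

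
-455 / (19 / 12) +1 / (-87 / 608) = -486572 / 1653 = -294.36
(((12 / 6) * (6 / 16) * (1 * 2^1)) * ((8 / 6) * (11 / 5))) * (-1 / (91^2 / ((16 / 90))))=-176 / 1863225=-0.00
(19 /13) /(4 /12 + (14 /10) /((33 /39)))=3135 /4264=0.74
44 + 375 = 419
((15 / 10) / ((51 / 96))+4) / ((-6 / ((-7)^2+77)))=-2436 / 17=-143.29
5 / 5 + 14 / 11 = 25 / 11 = 2.27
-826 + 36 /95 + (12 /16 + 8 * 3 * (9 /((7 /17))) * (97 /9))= 12844723 /2660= 4828.84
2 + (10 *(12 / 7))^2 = 14498 / 49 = 295.88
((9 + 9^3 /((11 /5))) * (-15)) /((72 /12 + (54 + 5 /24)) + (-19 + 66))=-1347840 /28303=-47.62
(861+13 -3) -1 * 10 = 861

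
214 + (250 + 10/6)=1397/3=465.67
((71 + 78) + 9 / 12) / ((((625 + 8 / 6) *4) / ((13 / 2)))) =23361 / 60128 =0.39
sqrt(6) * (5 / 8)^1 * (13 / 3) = 65 * sqrt(6) / 24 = 6.63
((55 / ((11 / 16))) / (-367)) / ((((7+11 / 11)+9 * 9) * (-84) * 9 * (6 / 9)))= 10 / 2057769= 0.00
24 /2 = 12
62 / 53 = 1.17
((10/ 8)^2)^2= 625/ 256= 2.44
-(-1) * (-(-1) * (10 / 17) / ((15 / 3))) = 2 / 17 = 0.12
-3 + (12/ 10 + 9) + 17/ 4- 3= 169/ 20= 8.45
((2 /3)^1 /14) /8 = 1 /168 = 0.01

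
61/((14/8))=244/7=34.86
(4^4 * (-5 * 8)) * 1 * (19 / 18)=-97280 / 9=-10808.89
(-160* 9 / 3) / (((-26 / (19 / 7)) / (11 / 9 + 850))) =11644720 / 273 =42654.65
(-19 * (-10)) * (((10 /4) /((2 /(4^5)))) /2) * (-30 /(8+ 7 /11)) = -422400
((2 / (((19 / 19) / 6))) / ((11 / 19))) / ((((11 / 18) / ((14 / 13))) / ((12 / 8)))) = 54.79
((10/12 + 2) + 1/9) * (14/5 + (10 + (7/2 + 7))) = 68.61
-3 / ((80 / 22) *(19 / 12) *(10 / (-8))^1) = 198 / 475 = 0.42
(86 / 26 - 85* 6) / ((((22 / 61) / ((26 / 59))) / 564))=-226619148 / 649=-349182.05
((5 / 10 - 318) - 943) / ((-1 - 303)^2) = -2521 / 184832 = -0.01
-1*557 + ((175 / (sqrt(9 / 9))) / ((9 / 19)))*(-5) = -21638 / 9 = -2404.22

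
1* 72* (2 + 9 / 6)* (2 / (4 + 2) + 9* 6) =13692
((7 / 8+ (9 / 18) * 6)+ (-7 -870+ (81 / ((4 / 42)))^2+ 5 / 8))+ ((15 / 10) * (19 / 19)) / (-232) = 335229673 / 464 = 722477.74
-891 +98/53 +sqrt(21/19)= -47125/53 +sqrt(399)/19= -888.10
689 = 689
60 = 60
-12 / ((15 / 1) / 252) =-1008 / 5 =-201.60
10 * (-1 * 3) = -30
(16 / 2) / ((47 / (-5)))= -40 / 47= -0.85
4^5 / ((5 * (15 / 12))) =4096 / 25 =163.84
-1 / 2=-0.50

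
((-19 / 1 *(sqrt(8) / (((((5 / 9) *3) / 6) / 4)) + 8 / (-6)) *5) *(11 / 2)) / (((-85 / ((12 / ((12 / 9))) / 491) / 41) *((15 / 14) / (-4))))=959728 / 41735 - 103650624 *sqrt(2) / 208675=-679.46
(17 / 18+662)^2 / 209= 142396489 / 67716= 2102.85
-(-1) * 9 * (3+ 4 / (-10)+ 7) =432 / 5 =86.40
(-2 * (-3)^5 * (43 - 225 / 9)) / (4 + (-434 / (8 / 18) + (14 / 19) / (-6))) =-997272 / 110879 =-8.99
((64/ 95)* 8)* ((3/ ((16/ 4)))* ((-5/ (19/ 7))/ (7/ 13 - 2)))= 34944/ 6859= 5.09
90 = 90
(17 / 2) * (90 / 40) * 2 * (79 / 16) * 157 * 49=92985291 / 64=1452895.17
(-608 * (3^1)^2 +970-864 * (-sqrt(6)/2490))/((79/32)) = -144064/79 +4608 * sqrt(6)/32785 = -1823.25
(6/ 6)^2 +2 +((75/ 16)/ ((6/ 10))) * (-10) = -601/ 8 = -75.12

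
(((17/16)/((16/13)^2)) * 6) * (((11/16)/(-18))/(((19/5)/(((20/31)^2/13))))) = -303875/224366592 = -0.00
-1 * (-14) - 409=-395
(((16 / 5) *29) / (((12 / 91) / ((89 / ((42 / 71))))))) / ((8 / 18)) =2382263 / 10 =238226.30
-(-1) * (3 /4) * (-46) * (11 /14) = -759 /28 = -27.11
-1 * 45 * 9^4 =-295245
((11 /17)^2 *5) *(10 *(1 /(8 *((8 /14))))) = 21175 /4624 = 4.58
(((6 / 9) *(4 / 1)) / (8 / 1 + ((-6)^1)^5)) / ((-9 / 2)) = 2 / 26217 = 0.00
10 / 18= 0.56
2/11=0.18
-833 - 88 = -921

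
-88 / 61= -1.44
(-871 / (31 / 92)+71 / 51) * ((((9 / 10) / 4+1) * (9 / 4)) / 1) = -600426057 / 84320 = -7120.80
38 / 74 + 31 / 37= 50 / 37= 1.35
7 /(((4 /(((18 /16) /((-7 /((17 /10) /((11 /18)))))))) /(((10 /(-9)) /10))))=153 /1760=0.09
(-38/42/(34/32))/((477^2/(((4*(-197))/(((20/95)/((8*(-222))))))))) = -24.88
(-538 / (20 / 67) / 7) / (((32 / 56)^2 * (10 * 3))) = -126161 / 4800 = -26.28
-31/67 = -0.46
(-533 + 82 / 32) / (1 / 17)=-9017.44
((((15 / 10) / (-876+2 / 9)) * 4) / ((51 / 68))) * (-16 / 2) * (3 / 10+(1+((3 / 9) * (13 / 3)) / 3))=0.13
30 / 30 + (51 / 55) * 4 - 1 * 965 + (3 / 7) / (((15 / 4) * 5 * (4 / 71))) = -1847779 / 1925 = -959.89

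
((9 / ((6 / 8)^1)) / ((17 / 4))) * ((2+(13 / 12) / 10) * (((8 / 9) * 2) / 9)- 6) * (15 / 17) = -108544 / 7803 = -13.91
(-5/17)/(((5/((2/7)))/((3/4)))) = -3/238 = -0.01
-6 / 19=-0.32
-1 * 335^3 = -37595375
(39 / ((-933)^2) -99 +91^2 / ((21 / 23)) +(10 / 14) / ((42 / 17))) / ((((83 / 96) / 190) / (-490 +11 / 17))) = -6451363824216952800 / 6687193219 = -964734173.66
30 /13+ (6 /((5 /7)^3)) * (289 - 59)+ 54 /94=57886173 /15275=3789.60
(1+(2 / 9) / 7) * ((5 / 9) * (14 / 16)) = 325 / 648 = 0.50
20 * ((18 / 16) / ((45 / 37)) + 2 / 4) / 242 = 57 / 484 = 0.12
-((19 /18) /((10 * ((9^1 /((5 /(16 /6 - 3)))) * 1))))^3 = 6859 /1259712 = 0.01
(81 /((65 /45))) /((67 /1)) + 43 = 43.84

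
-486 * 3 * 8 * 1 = -11664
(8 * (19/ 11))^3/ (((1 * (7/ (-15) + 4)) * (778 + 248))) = 462080/ 634887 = 0.73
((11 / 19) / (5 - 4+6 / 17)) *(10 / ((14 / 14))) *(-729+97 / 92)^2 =4193582376335 / 1849384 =2267556.32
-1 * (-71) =71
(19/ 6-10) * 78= -533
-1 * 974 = -974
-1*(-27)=27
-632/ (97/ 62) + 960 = 53936/ 97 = 556.04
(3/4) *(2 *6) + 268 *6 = 1617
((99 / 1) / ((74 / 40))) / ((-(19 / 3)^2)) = -1.33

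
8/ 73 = 0.11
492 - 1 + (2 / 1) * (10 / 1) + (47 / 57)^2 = 511.68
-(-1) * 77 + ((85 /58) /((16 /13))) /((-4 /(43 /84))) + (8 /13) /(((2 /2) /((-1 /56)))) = 311457569 /4053504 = 76.84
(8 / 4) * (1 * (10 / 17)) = 20 / 17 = 1.18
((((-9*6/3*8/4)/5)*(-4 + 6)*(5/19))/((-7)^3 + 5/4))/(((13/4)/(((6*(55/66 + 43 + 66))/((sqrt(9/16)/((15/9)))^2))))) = 33740800/3038841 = 11.10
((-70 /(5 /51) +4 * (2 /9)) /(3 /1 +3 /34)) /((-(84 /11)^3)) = 72610043 /140026320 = 0.52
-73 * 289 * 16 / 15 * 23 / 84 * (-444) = 287256752 / 105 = 2735778.59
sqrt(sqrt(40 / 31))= 5^(1 / 4) * 62^(3 / 4) / 31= 1.07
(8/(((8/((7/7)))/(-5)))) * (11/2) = -55/2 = -27.50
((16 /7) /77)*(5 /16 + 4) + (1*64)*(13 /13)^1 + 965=554700 /539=1029.13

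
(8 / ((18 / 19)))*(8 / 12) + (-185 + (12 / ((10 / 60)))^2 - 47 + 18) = 134342 / 27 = 4975.63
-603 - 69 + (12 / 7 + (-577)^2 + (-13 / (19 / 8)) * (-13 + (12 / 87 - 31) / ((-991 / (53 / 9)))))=332328.87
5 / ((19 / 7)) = 35 / 19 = 1.84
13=13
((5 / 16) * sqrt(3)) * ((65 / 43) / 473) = 0.00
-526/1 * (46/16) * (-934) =2824883/2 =1412441.50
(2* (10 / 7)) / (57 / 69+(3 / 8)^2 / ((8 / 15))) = 235520 / 89831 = 2.62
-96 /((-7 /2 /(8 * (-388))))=-85138.29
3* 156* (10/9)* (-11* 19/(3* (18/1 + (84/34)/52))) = -48036560/23931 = -2007.29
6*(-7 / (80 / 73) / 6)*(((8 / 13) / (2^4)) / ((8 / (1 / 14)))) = -73 / 33280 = -0.00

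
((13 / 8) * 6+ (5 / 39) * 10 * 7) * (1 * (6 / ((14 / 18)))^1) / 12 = 8763 / 728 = 12.04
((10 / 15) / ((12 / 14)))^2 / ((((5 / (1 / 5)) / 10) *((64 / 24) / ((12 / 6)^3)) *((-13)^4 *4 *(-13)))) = -49 / 100249110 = -0.00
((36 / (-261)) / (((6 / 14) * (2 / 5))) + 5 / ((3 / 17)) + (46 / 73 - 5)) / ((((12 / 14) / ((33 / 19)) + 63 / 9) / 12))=45301256 / 1221509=37.09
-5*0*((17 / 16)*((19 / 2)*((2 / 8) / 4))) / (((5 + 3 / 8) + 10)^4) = 0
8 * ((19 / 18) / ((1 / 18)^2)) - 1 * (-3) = 2739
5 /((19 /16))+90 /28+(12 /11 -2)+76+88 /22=253145 /2926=86.52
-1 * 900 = -900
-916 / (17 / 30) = -27480 / 17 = -1616.47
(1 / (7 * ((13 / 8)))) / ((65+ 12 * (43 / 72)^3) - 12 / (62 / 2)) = 7713792 / 5893708639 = 0.00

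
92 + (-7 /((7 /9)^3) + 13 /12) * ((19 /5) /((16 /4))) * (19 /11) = 69.36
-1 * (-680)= 680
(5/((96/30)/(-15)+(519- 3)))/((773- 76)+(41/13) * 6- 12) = 4875/353997284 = 0.00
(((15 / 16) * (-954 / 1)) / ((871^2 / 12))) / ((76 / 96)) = -257580 / 14414179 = -0.02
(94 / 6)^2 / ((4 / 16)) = 8836 / 9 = 981.78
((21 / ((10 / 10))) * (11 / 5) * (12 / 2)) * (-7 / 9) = -1078 / 5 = -215.60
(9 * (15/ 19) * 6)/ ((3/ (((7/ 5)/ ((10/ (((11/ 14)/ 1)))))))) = 297/ 190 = 1.56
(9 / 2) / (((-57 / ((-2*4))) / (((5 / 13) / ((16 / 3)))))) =45 / 988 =0.05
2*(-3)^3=-54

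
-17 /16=-1.06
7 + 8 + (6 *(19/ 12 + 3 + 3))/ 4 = 26.38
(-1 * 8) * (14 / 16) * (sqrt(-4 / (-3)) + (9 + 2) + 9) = -140- 14 * sqrt(3) / 3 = -148.08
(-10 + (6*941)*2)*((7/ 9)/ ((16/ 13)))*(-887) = -455324597/ 72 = -6323952.74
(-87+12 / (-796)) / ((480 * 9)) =-481 / 23880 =-0.02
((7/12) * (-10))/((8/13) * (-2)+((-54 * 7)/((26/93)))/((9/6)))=455/70404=0.01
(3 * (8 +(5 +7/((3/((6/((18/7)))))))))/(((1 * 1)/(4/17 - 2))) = -1660/17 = -97.65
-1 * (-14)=14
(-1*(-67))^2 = 4489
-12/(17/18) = -216/17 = -12.71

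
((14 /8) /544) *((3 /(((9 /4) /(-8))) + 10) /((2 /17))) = -7 /384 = -0.02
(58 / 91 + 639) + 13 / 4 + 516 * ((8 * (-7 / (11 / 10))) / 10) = -7944023 / 4004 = -1984.02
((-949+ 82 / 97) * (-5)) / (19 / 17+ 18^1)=1563507 / 6305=247.98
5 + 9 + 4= 18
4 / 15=0.27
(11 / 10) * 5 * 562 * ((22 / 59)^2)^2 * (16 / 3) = 11585364736 / 36352083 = 318.70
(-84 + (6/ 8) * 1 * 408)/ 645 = 0.34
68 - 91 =-23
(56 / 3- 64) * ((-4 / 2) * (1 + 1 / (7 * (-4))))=612 / 7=87.43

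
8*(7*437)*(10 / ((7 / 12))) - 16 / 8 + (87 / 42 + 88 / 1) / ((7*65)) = 205563917 / 490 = 419518.20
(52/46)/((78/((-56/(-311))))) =56/21459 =0.00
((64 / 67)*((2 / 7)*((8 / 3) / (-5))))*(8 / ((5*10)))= -4096 / 175875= -0.02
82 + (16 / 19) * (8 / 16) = 82.42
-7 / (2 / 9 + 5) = -63 / 47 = -1.34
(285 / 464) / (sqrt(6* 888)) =95* sqrt(37) / 68672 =0.01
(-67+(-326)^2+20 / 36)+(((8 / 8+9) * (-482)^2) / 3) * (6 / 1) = 42774206 / 9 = 4752689.56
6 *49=294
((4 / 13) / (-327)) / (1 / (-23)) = 92 / 4251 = 0.02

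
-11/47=-0.23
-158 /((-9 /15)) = 790 /3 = 263.33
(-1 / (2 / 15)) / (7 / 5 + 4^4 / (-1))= 75 / 2546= 0.03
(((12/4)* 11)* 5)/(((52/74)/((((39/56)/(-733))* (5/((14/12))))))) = -274725/287336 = -0.96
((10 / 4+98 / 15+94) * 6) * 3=9273 / 5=1854.60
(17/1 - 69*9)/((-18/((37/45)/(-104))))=-5587/21060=-0.27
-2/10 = -0.20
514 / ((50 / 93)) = 23901 / 25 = 956.04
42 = 42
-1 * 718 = -718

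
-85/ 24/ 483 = -85/ 11592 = -0.01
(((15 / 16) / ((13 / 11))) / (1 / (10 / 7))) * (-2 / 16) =-825 / 5824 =-0.14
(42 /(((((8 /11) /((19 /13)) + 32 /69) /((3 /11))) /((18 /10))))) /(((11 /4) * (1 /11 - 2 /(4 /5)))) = -1486674 /459245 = -3.24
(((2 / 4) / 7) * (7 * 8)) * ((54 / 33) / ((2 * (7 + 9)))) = 9 / 44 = 0.20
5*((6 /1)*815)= 24450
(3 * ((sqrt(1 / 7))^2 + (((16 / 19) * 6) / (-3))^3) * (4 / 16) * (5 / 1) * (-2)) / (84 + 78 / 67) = 74543195 / 182641452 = 0.41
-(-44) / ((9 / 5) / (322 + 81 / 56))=996215 / 126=7906.47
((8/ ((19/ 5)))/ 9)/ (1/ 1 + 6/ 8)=160/ 1197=0.13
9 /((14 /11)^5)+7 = 5214227 /537824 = 9.70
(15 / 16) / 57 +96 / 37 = 29369 / 11248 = 2.61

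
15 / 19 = 0.79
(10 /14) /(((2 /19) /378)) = 2565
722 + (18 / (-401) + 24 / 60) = 1448322 / 2005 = 722.36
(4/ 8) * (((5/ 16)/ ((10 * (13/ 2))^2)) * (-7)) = -7/ 27040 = -0.00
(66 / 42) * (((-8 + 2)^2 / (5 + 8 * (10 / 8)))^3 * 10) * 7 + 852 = 59316 / 25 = 2372.64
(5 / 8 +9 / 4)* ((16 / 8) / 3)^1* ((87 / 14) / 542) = 667 / 30352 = 0.02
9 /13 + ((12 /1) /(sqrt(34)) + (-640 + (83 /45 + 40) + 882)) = 6 * sqrt(34) /17 + 166454 /585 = 286.59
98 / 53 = 1.85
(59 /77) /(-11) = -59 /847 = -0.07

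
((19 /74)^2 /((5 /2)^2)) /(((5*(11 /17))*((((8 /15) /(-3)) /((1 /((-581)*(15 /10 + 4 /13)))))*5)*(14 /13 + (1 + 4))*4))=9334377 /64972145854000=0.00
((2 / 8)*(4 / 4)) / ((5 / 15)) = 3 / 4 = 0.75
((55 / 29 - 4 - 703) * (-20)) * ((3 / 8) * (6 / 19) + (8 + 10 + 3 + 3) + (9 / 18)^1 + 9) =261223200 / 551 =474089.29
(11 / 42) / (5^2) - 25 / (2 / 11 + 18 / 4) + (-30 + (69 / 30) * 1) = -33.03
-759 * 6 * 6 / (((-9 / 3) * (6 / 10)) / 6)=91080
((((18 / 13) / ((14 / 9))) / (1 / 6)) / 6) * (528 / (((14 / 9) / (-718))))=-138183408 / 637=-216928.43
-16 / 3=-5.33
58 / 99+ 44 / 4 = 1147 / 99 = 11.59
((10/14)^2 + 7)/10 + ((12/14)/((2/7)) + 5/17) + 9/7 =22203/4165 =5.33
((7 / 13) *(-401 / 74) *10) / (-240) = 2807 / 23088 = 0.12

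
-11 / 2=-5.50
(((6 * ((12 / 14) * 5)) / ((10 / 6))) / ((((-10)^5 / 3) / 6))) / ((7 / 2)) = -243 / 306250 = -0.00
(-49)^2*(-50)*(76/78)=-4561900/39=-116971.79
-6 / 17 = -0.35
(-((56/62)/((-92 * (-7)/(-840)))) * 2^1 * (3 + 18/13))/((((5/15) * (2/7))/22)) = 2386.51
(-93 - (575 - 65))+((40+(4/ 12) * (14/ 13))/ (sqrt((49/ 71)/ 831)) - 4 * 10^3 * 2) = -8603+1574 * sqrt(59001)/ 273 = -7202.54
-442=-442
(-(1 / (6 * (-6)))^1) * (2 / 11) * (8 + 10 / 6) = 29 / 594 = 0.05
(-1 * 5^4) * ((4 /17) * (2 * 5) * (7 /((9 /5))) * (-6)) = 1750000 /51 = 34313.73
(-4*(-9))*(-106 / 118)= -1908 / 59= -32.34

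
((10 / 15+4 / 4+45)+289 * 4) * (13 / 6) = 23452 / 9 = 2605.78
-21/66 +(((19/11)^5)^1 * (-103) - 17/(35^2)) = -624974604959/394574950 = -1583.92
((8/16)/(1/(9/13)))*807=7263/26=279.35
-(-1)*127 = 127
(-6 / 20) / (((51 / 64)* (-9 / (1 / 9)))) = 32 / 6885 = 0.00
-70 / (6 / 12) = -140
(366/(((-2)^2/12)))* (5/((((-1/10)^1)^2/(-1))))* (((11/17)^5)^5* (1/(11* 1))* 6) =-5.62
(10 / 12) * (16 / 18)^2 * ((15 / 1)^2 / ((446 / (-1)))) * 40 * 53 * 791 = -3353840000 / 6021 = -557023.75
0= 0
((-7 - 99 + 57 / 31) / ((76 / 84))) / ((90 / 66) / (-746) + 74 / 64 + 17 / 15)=-133545756960 / 2653796633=-50.32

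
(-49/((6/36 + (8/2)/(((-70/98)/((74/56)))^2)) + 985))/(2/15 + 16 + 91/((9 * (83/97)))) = -54904500/31282093201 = -0.00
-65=-65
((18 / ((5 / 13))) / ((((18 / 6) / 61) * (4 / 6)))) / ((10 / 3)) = 21411 / 50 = 428.22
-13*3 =-39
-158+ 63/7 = -149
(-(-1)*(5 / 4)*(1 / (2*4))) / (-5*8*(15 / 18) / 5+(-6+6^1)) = -3 / 128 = -0.02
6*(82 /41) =12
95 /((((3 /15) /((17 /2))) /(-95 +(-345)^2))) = 480179875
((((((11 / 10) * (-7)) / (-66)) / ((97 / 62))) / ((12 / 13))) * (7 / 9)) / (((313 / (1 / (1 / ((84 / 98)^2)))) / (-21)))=-2821 / 910830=-0.00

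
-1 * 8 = -8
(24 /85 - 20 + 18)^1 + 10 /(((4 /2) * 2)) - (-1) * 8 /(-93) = 11009 /15810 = 0.70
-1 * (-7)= 7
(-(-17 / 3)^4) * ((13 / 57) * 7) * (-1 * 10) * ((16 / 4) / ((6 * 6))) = 76004110 / 41553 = 1829.09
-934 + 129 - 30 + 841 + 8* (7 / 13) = 134 / 13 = 10.31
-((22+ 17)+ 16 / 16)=-40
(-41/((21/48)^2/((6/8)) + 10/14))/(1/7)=-385728/1303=-296.03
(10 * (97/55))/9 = 194/99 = 1.96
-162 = -162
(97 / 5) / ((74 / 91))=8827 / 370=23.86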